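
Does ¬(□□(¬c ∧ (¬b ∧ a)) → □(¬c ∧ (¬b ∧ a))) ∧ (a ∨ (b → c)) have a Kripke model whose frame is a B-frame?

1. ¬(□□(¬c ∧ (¬b ∧ a)) → □(¬c ∧ (¬b ∧ a))) ∧ (a ∨ (b → c)), w0
2. ¬(□□(¬c ∧ (¬b ∧ a)) → □(¬c ∧ (¬b ∧ a))), w0
3. a ∨ (b → c), w0
4. □□(¬c ∧ (¬b ∧ a)), w0
5. ¬□(¬c ∧ (¬b ∧ a)), w0
6. □(¬c ∧ (¬b ∧ a)), w0
7. ¬c ∧ (¬b ∧ a), w0
8. ¬c, w0
9. ¬b ∧ a, w0
10. ¬b, w0
11. a, w0
12. b → c, w0
13. ¬(¬c ∧ (¬b ∧ a)), w1
14. □(¬c ∧ (¬b ∧ a)), w1
15. ¬c ∧ (¬b ∧ a), w1
16. ¬c, w1
17. ¬b ∧ a, w1
18. ¬b, w1
19. a, w1
20. ¬(¬b ∧ a), w1
21. ¬a, w1
Accessibility: w0Rw0, w0Rw1, w1Rw0, w1Rw1
Branch closes: a and ¬a both at w1.
Every branch closes; the branch above is one of them.

Unsatisfiable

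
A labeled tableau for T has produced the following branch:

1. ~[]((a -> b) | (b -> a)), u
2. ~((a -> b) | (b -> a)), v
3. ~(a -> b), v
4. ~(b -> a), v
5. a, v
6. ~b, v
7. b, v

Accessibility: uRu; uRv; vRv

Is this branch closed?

Closed

Both b and ~b appear at v.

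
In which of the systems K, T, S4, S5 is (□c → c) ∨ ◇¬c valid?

T, S4, S5

T-tableau for the negation ¬((□c → c) ∨ ◇¬c):
1. ¬((□c → c) ∨ ◇¬c), w0
2. ¬(□c → c), w0   [¬∨-rule on 1]
3. ¬◇¬c, w0   [¬∨-rule on 1]
4. □c, w0   [¬→-rule on 2]
5. ¬c, w0   [¬→-rule on 2]
6. c, w0   [¬◇-rule on 3 via w0Rw0]
Accessibility: w0Rw0
Branch closes: c and ¬c both at w0.
Every branch closes (one shown): valid in T, hence also in S4, S5 (every theorem of T is a theorem of S4 and S5).
K-tableau for the negation ¬((□c → c) ∨ ◇¬c):
1. ¬((□c → c) ∨ ◇¬c), w0
2. ¬(□c → c), w0   [¬∨-rule on 1]
3. ¬◇¬c, w0   [¬∨-rule on 1]
4. □c, w0   [¬→-rule on 2]
5. ¬c, w0   [¬→-rule on 2]
Complete open branch: countermodel on a K-frame, so not valid in K.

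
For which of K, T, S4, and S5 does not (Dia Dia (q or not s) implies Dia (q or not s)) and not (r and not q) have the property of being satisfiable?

T-tableau for the formula:
1. not (Dia Dia (q or not s) implies Dia (q or not s)) and not (r and not q), 0
2. not (Dia Dia (q or not s) implies Dia (q or not s)), 0   [and-rule on 1]
3. not (r and not q), 0   [and-rule on 1]
4. Dia Dia (q or not s), 0   [neg-implies-rule on 2]
5. not Dia (q or not s), 0   [neg-implies-rule on 2]
6. not (q or not s), 0   [neg-Dia-rule on 5 via 0R0]
7. not q, 0   [neg-or-rule on 6]
8. s, 0   [neg-or-rule on 6]
9. not r, 0   [neg-and-rule on 3 (branches; this branch)]
10. Dia (q or not s), 1   [Dia-rule on 4: fresh world 1, 0R1]
11. not (q or not s), 1   [neg-Dia-rule on 5 via 0R1]
12. not q, 1   [neg-or-rule on 11]
13. s, 1   [neg-or-rule on 11]
14. q or not s, 2   [Dia-rule on 10: fresh world 2, 1R2]
15. not s, 2   [or-rule on 14 (branches; this branch)]
Accessibility: 0R0, 0R1, 1R1, 1R2, 2R2
Complete open branch: satisfiable in T, hence also in K (this T-model is also a K-model).
S4-tableau for the formula:
1. not (Dia Dia (q or not s) implies Dia (q or not s)) and not (r and not q), 0
2. not (Dia Dia (q or not s) implies Dia (q or not s)), 0   [and-rule on 1]
3. not (r and not q), 0   [and-rule on 1]
4. Dia Dia (q or not s), 0   [neg-implies-rule on 2]
5. not Dia (q or not s), 0   [neg-implies-rule on 2]
6. not (q or not s), 0   [neg-Dia-rule on 5 via 0R0]
7. not q, 0   [neg-or-rule on 6]
8. s, 0   [neg-or-rule on 6]
9. not r, 0   [neg-and-rule on 3 (branches; this branch)]
10. Dia (q or not s), 1   [Dia-rule on 4: fresh world 1, 0R1]
11. not (q or not s), 1   [neg-Dia-rule on 5 via 0R1]
12. not q, 1   [neg-or-rule on 11]
13. s, 1   [neg-or-rule on 11]
14. q or not s, 2   [Dia-rule on 10: fresh world 2, 1R2]
15. not (q or not s), 2   [neg-Dia-rule on 5 via 0R2]
16. not q, 2   [neg-or-rule on 15]
17. s, 2   [neg-or-rule on 15]
18. not s, 2   [or-rule on 14 (branches; this branch)]
Accessibility: 0R0, 0R1, 0R2, 1R1, 1R2, 2R2
Branch closes: s and not s both at 2.
Every branch closes (one shown): unsatisfiable in S4, hence also in S5 (every S5-frame is an S4-frame).

K, T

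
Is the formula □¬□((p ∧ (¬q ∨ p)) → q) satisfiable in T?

Yes, satisfiable

1. □¬□((p ∧ (¬q ∨ p)) → q), u
2. ¬□((p ∧ (¬q ∨ p)) → q), u
3. ¬((p ∧ (¬q ∨ p)) → q), v
4. p ∧ (¬q ∨ p), v
5. ¬q, v
6. p, v
7. ¬q ∨ p, v
8. ¬□((p ∧ (¬q ∨ p)) → q), v
9. ¬((p ∧ (¬q ∨ p)) → q), w
10. p ∧ (¬q ∨ p), w
11. ¬q, w
12. p, w
13. ¬q ∨ p, w
Accessibility: uRu, uRv, vRv, vRw, wRw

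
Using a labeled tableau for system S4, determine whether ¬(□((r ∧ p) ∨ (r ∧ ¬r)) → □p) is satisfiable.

1. ¬(□((r ∧ p) ∨ (r ∧ ¬r)) → □p), w0
2. □((r ∧ p) ∨ (r ∧ ¬r)), w0
3. ¬□p, w0
4. (r ∧ p) ∨ (r ∧ ¬r), w0
5. r ∧ p, w0
6. r, w0
7. p, w0
8. ¬p, w1
9. (r ∧ p) ∨ (r ∧ ¬r), w1
10. r ∧ ¬r, w1
11. r, w1
12. ¬r, w1
Accessibility: w0Rw0, w0Rw1, w1Rw1
Branch closes: r and ¬r both at w1.
(One branch shown.) All branches close.

Unsatisfiable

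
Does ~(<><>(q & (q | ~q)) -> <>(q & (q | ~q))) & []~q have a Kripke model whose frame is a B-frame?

Satisfiable

1. ~(<><>(q & (q | ~q)) -> <>(q & (q | ~q))) & []~q, w0
2. ~(<><>(q & (q | ~q)) -> <>(q & (q | ~q))), w0
3. []~q, w0
4. <><>(q & (q | ~q)), w0
5. ~<>(q & (q | ~q)), w0
6. ~q, w0
7. ~(q & (q | ~q)), w0
8. <>(q & (q | ~q)), w1
9. ~q, w1
10. ~(q & (q | ~q)), w1
11. q & (q | ~q), w2
12. q, w2
13. q | ~q, w2
Accessibility: w0Rw0, w0Rw1, w1Rw0, w1Rw1, w1Rw2, w2Rw1, w2Rw2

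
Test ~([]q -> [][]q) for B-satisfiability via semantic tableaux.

1. ~([]q -> [][]q), 0
2. []q, 0
3. ~[][]q, 0
4. q, 0
5. ~[]q, 1
6. q, 1
7. ~q, 2
Accessibility: 0R0, 0R1, 1R0, 1R1, 1R2, 2R1, 2R2

Satisfiable (open branch found)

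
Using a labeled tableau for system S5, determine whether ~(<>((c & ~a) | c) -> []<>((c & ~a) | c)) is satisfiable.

Unsatisfiable

1. ~(<>((c & ~a) | c) -> []<>((c & ~a) | c)), w0
2. <>((c & ~a) | c), w0
3. ~[]<>((c & ~a) | c), w0
4. (c & ~a) | c, w1
5. c & ~a, w1
6. c, w1
7. ~a, w1
8. ~<>((c & ~a) | c), w2
9. ~((c & ~a) | c), w0
10. ~(c & ~a), w0
11. ~c, w0
12. ~((c & ~a) | c), w1
13. ~(c & ~a), w1
14. ~c, w1
Accessibility: w0Rw0, w0Rw1, w0Rw2, w1Rw0, w1Rw1, w1Rw2, w2Rw0, w2Rw1, w2Rw2
Branch closes: c and ~c both at w1.
(One branch shown.) All branches close.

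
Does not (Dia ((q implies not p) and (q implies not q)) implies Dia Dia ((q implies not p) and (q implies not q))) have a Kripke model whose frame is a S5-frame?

Unsatisfiable

1. not (Dia ((q implies not p) and (q implies not q)) implies Dia Dia ((q implies not p) and (q implies not q))), 0
2. Dia ((q implies not p) and (q implies not q)), 0
3. not Dia Dia ((q implies not p) and (q implies not q)), 0
4. not Dia ((q implies not p) and (q implies not q)), 0
5. not ((q implies not p) and (q implies not q)), 0
6. not (q implies not q), 0
7. q, 0
8. (q implies not p) and (q implies not q), 1
9. q implies not p, 1
10. q implies not q, 1
11. not Dia ((q implies not p) and (q implies not q)), 1
12. not ((q implies not p) and (q implies not q)), 1
13. not p, 1
14. not q, 1
15. not (q implies not q), 1
16. q, 1
Accessibility: 0R0, 0R1, 1R0, 1R1
Branch closes: q and not q both at 1.
Every branch closes; the branch above is one of them.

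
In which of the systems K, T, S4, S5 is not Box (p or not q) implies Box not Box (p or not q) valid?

S5

S4-tableau for the negation not (not Box (p or not q) implies Box not Box (p or not q)):
1. not (not Box (p or not q) implies Box not Box (p or not q)), w0
2. not Box (p or not q), w0   [neg-implies-rule on 1]
3. not Box not Box (p or not q), w0   [neg-implies-rule on 1]
4. not (p or not q), w1   [neg-Box-rule on 2: fresh world w1, w0Rw1]
5. not p, w1   [neg-or-rule on 4]
6. q, w1   [neg-or-rule on 4]
7. Box (p or not q), w2   [neg-Box-rule on 3: fresh world w2, w0Rw2]
8. p or not q, w2   [Box-rule on 7 via w2Rw2]
9. not q, w2   [or-rule on 8 (branches; this branch)]
Accessibility: w0Rw0, w0Rw1, w0Rw2, w1Rw1, w2Rw2
Complete open branch: countermodel on an S4-frame, so not valid in S4, nor in K, T (the same frame is also a K-frame and a T-frame).
S5-tableau for the negation not (not Box (p or not q) implies Box not Box (p or not q)):
1. not (not Box (p or not q) implies Box not Box (p or not q)), w0
2. not Box (p or not q), w0   [neg-implies-rule on 1]
3. not Box not Box (p or not q), w0   [neg-implies-rule on 1]
4. not (p or not q), w1   [neg-Box-rule on 2: fresh world w1, w0Rw1]
5. not p, w1   [neg-or-rule on 4]
6. q, w1   [neg-or-rule on 4]
7. Box (p or not q), w2   [neg-Box-rule on 3: fresh world w2, w0Rw2]
8. p or not q, w0   [Box-rule on 7 via w2Rw0]
9. p or not q, w1   [Box-rule on 7 via w2Rw1]
10. p or not q, w2   [Box-rule on 7 via w2Rw2]
11. not q, w0   [or-rule on 8 (branches; this branch)]
12. not q, w1   [or-rule on 9 (branches; this branch)]
Accessibility: w0Rw0, w0Rw1, w0Rw2, w1Rw0, w1Rw1, w1Rw2, w2Rw0, w2Rw1, w2Rw2
Branch closes: q and not q both at w1.
Every branch closes (one shown): valid in S5.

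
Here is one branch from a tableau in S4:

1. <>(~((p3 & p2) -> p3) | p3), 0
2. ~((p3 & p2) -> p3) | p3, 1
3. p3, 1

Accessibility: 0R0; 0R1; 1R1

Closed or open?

Open

No world carries both an atom and its negation.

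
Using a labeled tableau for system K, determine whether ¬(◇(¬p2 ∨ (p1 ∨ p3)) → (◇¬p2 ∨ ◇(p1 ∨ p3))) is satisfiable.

Unsatisfiable (every branch closes)

1. ¬(◇(¬p2 ∨ (p1 ∨ p3)) → (◇¬p2 ∨ ◇(p1 ∨ p3))), w0
2. ◇(¬p2 ∨ (p1 ∨ p3)), w0
3. ¬(◇¬p2 ∨ ◇(p1 ∨ p3)), w0
4. ¬◇¬p2, w0
5. ¬◇(p1 ∨ p3), w0
6. ¬p2 ∨ (p1 ∨ p3), w1
7. p2, w1
8. ¬(p1 ∨ p3), w1
9. ¬p1, w1
10. ¬p3, w1
11. p1 ∨ p3, w1
12. p3, w1
Accessibility: w0Rw1
Branch closes: p3 and ¬p3 both at w1.
(One branch shown.) All branches close.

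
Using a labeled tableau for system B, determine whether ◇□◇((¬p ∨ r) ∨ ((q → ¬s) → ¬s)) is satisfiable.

Satisfiable (open branch found)

1. ◇□◇((¬p ∨ r) ∨ ((q → ¬s) → ¬s)), w0
2. □◇((¬p ∨ r) ∨ ((q → ¬s) → ¬s)), w1
3. ◇((¬p ∨ r) ∨ ((q → ¬s) → ¬s)), w0
4. ◇((¬p ∨ r) ∨ ((q → ¬s) → ¬s)), w1
5. (¬p ∨ r) ∨ ((q → ¬s) → ¬s), w2
6. (q → ¬s) → ¬s, w2
7. ¬s, w2
8. (¬p ∨ r) ∨ ((q → ¬s) → ¬s), w3
9. ◇((¬p ∨ r) ∨ ((q → ¬s) → ¬s)), w3
10. (q → ¬s) → ¬s, w3
11. ¬s, w3
12. (¬p ∨ r) ∨ ((q → ¬s) → ¬s), w4
13. (q → ¬s) → ¬s, w4
14. ¬s, w4
Accessibility: w0Rw0, w0Rw1, w0Rw2, w1Rw0, w1Rw1, w1Rw3, w2Rw0, w2Rw2, w3Rw1, w3Rw3, w3Rw4, w4Rw3, w4Rw4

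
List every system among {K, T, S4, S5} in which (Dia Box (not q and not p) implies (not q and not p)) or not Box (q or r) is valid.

S5

S5-tableau for the negation not ((Dia Box (not q and not p) implies (not q and not p)) or not Box (q or r)):
1. not ((Dia Box (not q and not p) implies (not q and not p)) or not Box (q or r)), 0
2. not (Dia Box (not q and not p) implies (not q and not p)), 0
3. Box (q or r), 0
4. Dia Box (not q and not p), 0
5. not (not q and not p), 0
6. q or r, 0
7. p, 0
8. r, 0
9. Box (not q and not p), 1
10. q or r, 1
11. not q and not p, 0
12. not q, 0
13. not p, 0
Accessibility: 0R0, 0R1, 1R0, 1R1
Branch closes: p and not p both at 0.
Every branch closes (one shown): valid in S5.
S4-tableau for the negation not ((Dia Box (not q and not p) implies (not q and not p)) or not Box (q or r)):
1. not ((Dia Box (not q and not p) implies (not q and not p)) or not Box (q or r)), 0
2. not (Dia Box (not q and not p) implies (not q and not p)), 0
3. Box (q or r), 0
4. Dia Box (not q and not p), 0
5. not (not q and not p), 0
6. q or r, 0
7. p, 0
8. r, 0
9. Box (not q and not p), 1
10. q or r, 1
11. not q and not p, 1
12. not q, 1
13. not p, 1
14. r, 1
Accessibility: 0R0, 0R1, 1R1
Complete open branch: countermodel on an S4-frame, so not valid in S4, nor in K, T (the same frame is also a K-frame and a T-frame).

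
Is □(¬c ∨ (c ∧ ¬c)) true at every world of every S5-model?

Not valid

Tableau for the negation ¬□(¬c ∨ (c ∧ ¬c)):
1. ¬□(¬c ∨ (c ∧ ¬c)), w0
2. ¬(¬c ∨ (c ∧ ¬c)), w1   [¬□-rule on 1: fresh world w1, w0Rw1]
3. c, w1   [¬∨-rule on 2]
4. ¬(c ∧ ¬c), w1   [¬∨-rule on 2]
Accessibility: w0Rw0, w0Rw1, w1Rw0, w1Rw1
The negation has an open branch (countermodel exists).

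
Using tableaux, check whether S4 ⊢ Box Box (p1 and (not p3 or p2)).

Invalid (countermodel exists)

Tableau for the negation not Box Box (p1 and (not p3 or p2)):
1. not Box Box (p1 and (not p3 or p2)), u
2. not Box (p1 and (not p3 or p2)), v
3. not (p1 and (not p3 or p2)), w
4. not (not p3 or p2), w
5. p3, w
6. not p2, w
Accessibility: uRu, uRv, uRw, vRv, vRw, wRw
The negation has an open branch (countermodel exists).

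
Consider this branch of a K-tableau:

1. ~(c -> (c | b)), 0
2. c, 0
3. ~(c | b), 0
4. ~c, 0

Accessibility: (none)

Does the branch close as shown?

Both c and ~c appear at 0.

Closed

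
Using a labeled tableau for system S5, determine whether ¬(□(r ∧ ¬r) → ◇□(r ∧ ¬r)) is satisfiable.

Unsatisfiable

1. ¬(□(r ∧ ¬r) → ◇□(r ∧ ¬r)), w0
2. □(r ∧ ¬r), w0
3. ¬◇□(r ∧ ¬r), w0
4. r ∧ ¬r, w0
5. r, w0
6. ¬r, w0
Accessibility: w0Rw0
Branch closes: r and ¬r both at w0.
Every branch closes; the branch above is one of them.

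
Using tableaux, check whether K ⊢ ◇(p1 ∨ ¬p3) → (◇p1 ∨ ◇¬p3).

Yes, valid

Tableau for the negation ¬(◇(p1 ∨ ¬p3) → (◇p1 ∨ ◇¬p3)):
1. ¬(◇(p1 ∨ ¬p3) → (◇p1 ∨ ◇¬p3)), 0
2. ◇(p1 ∨ ¬p3), 0
3. ¬(◇p1 ∨ ◇¬p3), 0
4. ¬◇p1, 0
5. ¬◇¬p3, 0
6. p1 ∨ ¬p3, 1
7. ¬p1, 1
8. p3, 1
9. ¬p3, 1
Accessibility: 0R1
Branch closes: p3 and ¬p3 both at 1.
All branches of the negation close; one closing branch shown above.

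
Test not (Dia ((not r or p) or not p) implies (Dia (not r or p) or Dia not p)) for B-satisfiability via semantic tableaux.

No, unsatisfiable

1. not (Dia ((not r or p) or not p) implies (Dia (not r or p) or Dia not p)), 0
2. Dia ((not r or p) or not p), 0
3. not (Dia (not r or p) or Dia not p), 0
4. not Dia (not r or p), 0
5. not Dia not p, 0
6. not (not r or p), 0
7. r, 0
8. not p, 0
9. p, 0
Accessibility: 0R0
Branch closes: p and not p both at 0.
All branches of the tableau close; one closing branch shown above.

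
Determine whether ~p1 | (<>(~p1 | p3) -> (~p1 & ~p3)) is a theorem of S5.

Not valid

Tableau for the negation ~(~p1 | (<>(~p1 | p3) -> (~p1 & ~p3))):
1. ~(~p1 | (<>(~p1 | p3) -> (~p1 & ~p3))), w0
2. p1, w0
3. ~(<>(~p1 | p3) -> (~p1 & ~p3)), w0
4. <>(~p1 | p3), w0
5. ~(~p1 & ~p3), w0
6. p3, w0
7. ~p1 | p3, w1
8. p3, w1
Accessibility: w0Rw0, w0Rw1, w1Rw0, w1Rw1
The negation has an open branch (countermodel exists).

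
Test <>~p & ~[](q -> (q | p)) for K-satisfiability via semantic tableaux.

Unsatisfiable (every branch closes)

1. <>~p & ~[](q -> (q | p)), 0
2. <>~p, 0
3. ~[](q -> (q | p)), 0
4. ~p, 1
5. ~(q -> (q | p)), 2
6. q, 2
7. ~(q | p), 2
8. ~q, 2
9. ~p, 2
Accessibility: 0R1, 0R2
Branch closes: q and ~q both at 2.
(One branch shown.) All branches close.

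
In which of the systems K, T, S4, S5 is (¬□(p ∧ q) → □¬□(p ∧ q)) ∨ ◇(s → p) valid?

T-tableau for the negation ¬((¬□(p ∧ q) → □¬□(p ∧ q)) ∨ ◇(s → p)):
1. ¬((¬□(p ∧ q) → □¬□(p ∧ q)) ∨ ◇(s → p)), u
2. ¬(¬□(p ∧ q) → □¬□(p ∧ q)), u
3. ¬◇(s → p), u
4. ¬□(p ∧ q), u
5. ¬□¬□(p ∧ q), u
6. ¬(s → p), u
7. s, u
8. ¬p, u
9. ¬(p ∧ q), v
10. ¬(s → p), v
11. s, v
12. ¬p, v
13. ¬q, v
14. □(p ∧ q), w
15. ¬(s → p), w
16. s, w
17. ¬p, w
18. p ∧ q, w
19. p, w
20. q, w
Accessibility: uRu, uRv, uRw, vRv, wRw
Branch closes: p and ¬p both at w.
Every branch closes (one shown): valid in T, hence also in S4, S5 (every theorem of T is a theorem of S4 and S5).
K-tableau for the negation ¬((¬□(p ∧ q) → □¬□(p ∧ q)) ∨ ◇(s → p)):
1. ¬((¬□(p ∧ q) → □¬□(p ∧ q)) ∨ ◇(s → p)), u
2. ¬(¬□(p ∧ q) → □¬□(p ∧ q)), u
3. ¬◇(s → p), u
4. ¬□(p ∧ q), u
5. ¬□¬□(p ∧ q), u
6. ¬(p ∧ q), v
7. ¬(s → p), v
8. s, v
9. ¬p, v
10. ¬q, v
11. □(p ∧ q), w
12. ¬(s → p), w
13. s, w
14. ¬p, w
Accessibility: uRv, uRw
Complete open branch: countermodel on a K-frame, so not valid in K.

T, S4, S5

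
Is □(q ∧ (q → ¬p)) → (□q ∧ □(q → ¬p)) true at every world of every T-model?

Tableau for the negation ¬(□(q ∧ (q → ¬p)) → (□q ∧ □(q → ¬p))):
1. ¬(□(q ∧ (q → ¬p)) → (□q ∧ □(q → ¬p))), w0
2. □(q ∧ (q → ¬p)), w0   [¬→-rule on 1]
3. ¬(□q ∧ □(q → ¬p)), w0   [¬→-rule on 1]
4. q ∧ (q → ¬p), w0   [□-rule on 2 via w0Rw0]
5. q, w0   [∧-rule on 4]
6. q → ¬p, w0   [∧-rule on 4]
7. ¬□(q → ¬p), w0   [¬∧-rule on 3 (branches; this branch)]
8. ¬p, w0   [→-rule on 6 (branches; this branch)]
9. ¬(q → ¬p), w1   [¬□-rule on 7: fresh world w1, w0Rw1]
10. q, w1   [¬→-rule on 9]
11. p, w1   [¬→-rule on 9]
12. q ∧ (q → ¬p), w1   [□-rule on 2 via w0Rw1]
13. q → ¬p, w1   [∧-rule on 12]
14. ¬p, w1   [→-rule on 13 (branches; this branch)]
Accessibility: w0Rw0, w0Rw1, w1Rw1
Branch closes: p and ¬p both at w1.
Every branch of the negation's tableau closes; the branch above is one of them.

Valid in T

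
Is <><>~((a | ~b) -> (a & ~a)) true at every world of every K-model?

Tableau for the negation ~<><>~((a | ~b) -> (a & ~a)):
1. ~<><>~((a | ~b) -> (a & ~a)), 0
The negation has an open branch (countermodel exists).

Not valid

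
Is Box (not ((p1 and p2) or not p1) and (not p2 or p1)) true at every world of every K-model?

Tableau for the negation not Box (not ((p1 and p2) or not p1) and (not p2 or p1)):
1. not Box (not ((p1 and p2) or not p1) and (not p2 or p1)), w0
2. not (not ((p1 and p2) or not p1) and (not p2 or p1)), w1   [neg-Box-rule on 1: fresh world w1, w0Rw1]
3. not (not p2 or p1), w1   [neg-and-rule on 2 (branches; this branch)]
4. p2, w1   [neg-or-rule on 3]
5. not p1, w1   [neg-or-rule on 3]
Accessibility: w0Rw1
The negation has an open branch (countermodel exists).

Invalid (countermodel exists)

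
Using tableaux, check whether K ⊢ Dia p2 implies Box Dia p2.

No, not valid

Tableau for the negation not (Dia p2 implies Box Dia p2):
1. not (Dia p2 implies Box Dia p2), 0
2. Dia p2, 0
3. not Box Dia p2, 0
4. p2, 1
5. not Dia p2, 2
Accessibility: 0R1, 0R2
The negation has an open branch (countermodel exists).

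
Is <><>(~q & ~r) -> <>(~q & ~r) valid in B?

Invalid (countermodel exists)

Tableau for the negation ~(<><>(~q & ~r) -> <>(~q & ~r)):
1. ~(<><>(~q & ~r) -> <>(~q & ~r)), u
2. <><>(~q & ~r), u
3. ~<>(~q & ~r), u
4. ~(~q & ~r), u
5. r, u
6. <>(~q & ~r), v
7. ~(~q & ~r), v
8. r, v
9. ~q & ~r, w
10. ~q, w
11. ~r, w
Accessibility: uRu, uRv, vRu, vRv, vRw, wRv, wRw
The negation has an open branch (countermodel exists).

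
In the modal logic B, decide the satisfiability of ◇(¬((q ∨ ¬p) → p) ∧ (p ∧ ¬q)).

Unsatisfiable

1. ◇(¬((q ∨ ¬p) → p) ∧ (p ∧ ¬q)), 0
2. ¬((q ∨ ¬p) → p) ∧ (p ∧ ¬q), 1
3. ¬((q ∨ ¬p) → p), 1
4. p ∧ ¬q, 1
5. q ∨ ¬p, 1
6. ¬p, 1
7. p, 1
8. ¬q, 1
Accessibility: 0R0, 0R1, 1R0, 1R1
Branch closes: p and ¬p both at 1.
(One branch shown.) All branches close.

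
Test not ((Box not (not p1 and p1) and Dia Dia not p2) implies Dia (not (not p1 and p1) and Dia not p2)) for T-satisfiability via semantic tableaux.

No, unsatisfiable

1. not ((Box not (not p1 and p1) and Dia Dia not p2) implies Dia (not (not p1 and p1) and Dia not p2)), w0
2. Box not (not p1 and p1) and Dia Dia not p2, w0
3. not Dia (not (not p1 and p1) and Dia not p2), w0
4. Box not (not p1 and p1), w0
5. Dia Dia not p2, w0
6. not (not (not p1 and p1) and Dia not p2), w0
7. not (not p1 and p1), w0
8. not Dia not p2, w0
9. p2, w0
10. not p1, w0
11. Dia not p2, w1
12. not (not (not p1 and p1) and Dia not p2), w1
13. not (not p1 and p1), w1
14. p2, w1
15. not Dia not p2, w1
16. not p1, w1
17. not p2, w2
18. p2, w2
Accessibility: w0Rw0, w0Rw1, w1Rw1, w1Rw2, w2Rw2
Branch closes: p2 and not p2 both at w2.
(One branch shown.) All branches close.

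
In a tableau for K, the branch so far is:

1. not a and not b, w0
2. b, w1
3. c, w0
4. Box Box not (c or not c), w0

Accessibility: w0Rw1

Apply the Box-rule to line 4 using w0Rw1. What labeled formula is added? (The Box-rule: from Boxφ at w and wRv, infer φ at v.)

Box not (c or not c), w1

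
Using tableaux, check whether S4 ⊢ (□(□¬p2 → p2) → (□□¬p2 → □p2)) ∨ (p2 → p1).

Yes, valid

Tableau for the negation ¬((□(□¬p2 → p2) → (□□¬p2 → □p2)) ∨ (p2 → p1)):
1. ¬((□(□¬p2 → p2) → (□□¬p2 → □p2)) ∨ (p2 → p1)), w0
2. ¬(□(□¬p2 → p2) → (□□¬p2 → □p2)), w0
3. ¬(p2 → p1), w0
4. □(□¬p2 → p2), w0
5. ¬(□□¬p2 → □p2), w0
6. p2, w0
7. ¬p1, w0
8. □□¬p2, w0
9. ¬□p2, w0
10. □¬p2 → p2, w0
11. □¬p2, w0
12. ¬p2, w0
Accessibility: w0Rw0
Branch closes: p2 and ¬p2 both at w0.
All branches of the negation close; one closing branch shown above.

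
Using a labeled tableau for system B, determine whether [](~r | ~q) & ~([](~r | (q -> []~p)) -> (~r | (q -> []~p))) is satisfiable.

Unsatisfiable

1. [](~r | ~q) & ~([](~r | (q -> []~p)) -> (~r | (q -> []~p))), 0
2. [](~r | ~q), 0
3. ~([](~r | (q -> []~p)) -> (~r | (q -> []~p))), 0
4. [](~r | (q -> []~p)), 0
5. ~(~r | (q -> []~p)), 0
6. r, 0
7. ~(q -> []~p), 0
8. q, 0
9. ~[]~p, 0
10. ~r | ~q, 0
11. ~r | (q -> []~p), 0
12. ~q, 0
Accessibility: 0R0
Branch closes: q and ~q both at 0.
All branches of the tableau close; one closing branch shown above.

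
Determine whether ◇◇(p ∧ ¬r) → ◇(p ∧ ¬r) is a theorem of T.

Invalid (countermodel exists)

Tableau for the negation ¬(◇◇(p ∧ ¬r) → ◇(p ∧ ¬r)):
1. ¬(◇◇(p ∧ ¬r) → ◇(p ∧ ¬r)), 0
2. ◇◇(p ∧ ¬r), 0   [¬→-rule on 1]
3. ¬◇(p ∧ ¬r), 0   [¬→-rule on 1]
4. ¬(p ∧ ¬r), 0   [¬◇-rule on 3 via 0R0]
5. r, 0   [¬∧-rule on 4 (branches; this branch)]
6. ◇(p ∧ ¬r), 1   [◇-rule on 2: fresh world 1, 0R1]
7. ¬(p ∧ ¬r), 1   [¬◇-rule on 3 via 0R1]
8. r, 1   [¬∧-rule on 7 (branches; this branch)]
9. p ∧ ¬r, 2   [◇-rule on 6: fresh world 2, 1R2]
10. p, 2   [∧-rule on 9]
11. ¬r, 2   [∧-rule on 9]
Accessibility: 0R0, 0R1, 1R1, 1R2, 2R2
The negation has an open branch (countermodel exists).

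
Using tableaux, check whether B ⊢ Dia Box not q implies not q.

Valid in B

Tableau for the negation not (Dia Box not q implies not q):
1. not (Dia Box not q implies not q), w0
2. Dia Box not q, w0   [neg-implies-rule on 1]
3. q, w0   [neg-implies-rule on 1]
4. Box not q, w1   [Dia-rule on 2: fresh world w1, w0Rw1]
5. not q, w0   [Box-rule on 4 via w1Rw0]
Accessibility: w0Rw0, w0Rw1, w1Rw0, w1Rw1
Branch closes: q and not q both at w0.
Every branch of the negation's tableau closes; the branch above is one of them.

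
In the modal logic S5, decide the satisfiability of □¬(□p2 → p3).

Satisfiable

1. □¬(□p2 → p3), w0
2. ¬(□p2 → p3), w0
3. □p2, w0
4. ¬p3, w0
5. p2, w0
Accessibility: w0Rw0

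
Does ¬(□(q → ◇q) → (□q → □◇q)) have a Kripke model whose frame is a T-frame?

1. ¬(□(q → ◇q) → (□q → □◇q)), u
2. □(q → ◇q), u
3. ¬(□q → □◇q), u
4. □q, u
5. ¬□◇q, u
6. q → ◇q, u
7. q, u
8. ◇q, u
9. ¬◇q, v
10. q → ◇q, v
11. q, v
12. ¬q, v
Accessibility: uRu, uRv, vRv
Branch closes: q and ¬q both at v.
Every branch closes; the branch above is one of them.

No, unsatisfiable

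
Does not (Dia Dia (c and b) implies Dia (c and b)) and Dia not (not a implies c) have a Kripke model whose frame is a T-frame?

Yes, satisfiable

1. not (Dia Dia (c and b) implies Dia (c and b)) and Dia not (not a implies c), 0
2. not (Dia Dia (c and b) implies Dia (c and b)), 0
3. Dia not (not a implies c), 0
4. Dia Dia (c and b), 0
5. not Dia (c and b), 0
6. not (c and b), 0
7. not b, 0
8. not (not a implies c), 1
9. not a, 1
10. not c, 1
11. not (c and b), 1
12. not b, 1
13. Dia (c and b), 2
14. not (c and b), 2
15. not b, 2
16. c and b, 3
17. c, 3
18. b, 3
Accessibility: 0R0, 0R1, 0R2, 1R1, 2R2, 2R3, 3R3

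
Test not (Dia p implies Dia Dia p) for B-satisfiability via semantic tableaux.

Unsatisfiable (every branch closes)

1. not (Dia p implies Dia Dia p), u
2. Dia p, u   [neg-implies-rule on 1]
3. not Dia Dia p, u   [neg-implies-rule on 1]
4. not Dia p, u   [neg-Dia-rule on 3 via uRu]
5. not p, u   [neg-Dia-rule on 4 via uRu]
6. p, v   [Dia-rule on 2: fresh world v, uRv]
7. not Dia p, v   [neg-Dia-rule on 3 via uRv]
8. not p, v   [neg-Dia-rule on 4 via uRv]
Accessibility: uRu, uRv, vRu, vRv
Branch closes: p and not p both at v.
All branches of the tableau close; one closing branch shown above.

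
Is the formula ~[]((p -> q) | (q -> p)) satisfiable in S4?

Unsatisfiable

1. ~[]((p -> q) | (q -> p)), w0
2. ~((p -> q) | (q -> p)), w1
3. ~(p -> q), w1
4. ~(q -> p), w1
5. p, w1
6. ~q, w1
7. q, w1
8. ~p, w1
Accessibility: w0Rw0, w0Rw1, w1Rw1
Branch closes: q and ~q both at w1.
Every branch closes; the branch above is one of them.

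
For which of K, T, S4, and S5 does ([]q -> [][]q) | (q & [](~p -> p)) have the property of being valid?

S4, S5

S4-tableau for the negation ~(([]q -> [][]q) | (q & [](~p -> p))):
1. ~(([]q -> [][]q) | (q & [](~p -> p))), u
2. ~([]q -> [][]q), u
3. ~(q & [](~p -> p)), u
4. []q, u
5. ~[][]q, u
6. q, u
7. ~[](~p -> p), u
8. ~[]q, v
9. q, v
10. ~(~p -> p), w
11. ~p, w
12. q, w
13. ~q, x
14. q, x
Accessibility: uRu, uRv, uRw, uRx, vRv, vRx, wRw, xRx
Branch closes: q and ~q both at x.
Every branch closes (one shown): valid in S4, hence also in S5 (every theorem of S4 is a theorem of S5).
T-tableau for the negation ~(([]q -> [][]q) | (q & [](~p -> p))):
1. ~(([]q -> [][]q) | (q & [](~p -> p))), u
2. ~([]q -> [][]q), u
3. ~(q & [](~p -> p)), u
4. []q, u
5. ~[][]q, u
6. q, u
7. ~[](~p -> p), u
8. ~[]q, v
9. q, v
10. ~(~p -> p), w
11. ~p, w
12. q, w
13. ~q, x
Accessibility: uRu, uRv, uRw, vRv, vRx, wRw, xRx
Complete open branch: countermodel on a T-frame, so not valid in T, nor in K (the same frame is also a K-frame).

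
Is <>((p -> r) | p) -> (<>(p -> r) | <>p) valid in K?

Valid in K

Tableau for the negation ~(<>((p -> r) | p) -> (<>(p -> r) | <>p)):
1. ~(<>((p -> r) | p) -> (<>(p -> r) | <>p)), 0
2. <>((p -> r) | p), 0   [~->-rule on 1]
3. ~(<>(p -> r) | <>p), 0   [~->-rule on 1]
4. ~<>(p -> r), 0   [~|-rule on 3]
5. ~<>p, 0   [~|-rule on 3]
6. (p -> r) | p, 1   [<>-rule on 2: fresh world 1, 0R1]
7. ~(p -> r), 1   [~<>-rule on 4 via 0R1]
8. p, 1   [~->-rule on 7]
9. ~r, 1   [~->-rule on 7]
10. ~p, 1   [~<>-rule on 5 via 0R1]
Accessibility: 0R1
Branch closes: p and ~p both at 1.
All branches of the negation close; one closing branch shown above.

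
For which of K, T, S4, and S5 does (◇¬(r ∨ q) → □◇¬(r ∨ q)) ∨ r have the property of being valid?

S5

S5-tableau for the negation ¬((◇¬(r ∨ q) → □◇¬(r ∨ q)) ∨ r):
1. ¬((◇¬(r ∨ q) → □◇¬(r ∨ q)) ∨ r), u
2. ¬(◇¬(r ∨ q) → □◇¬(r ∨ q)), u
3. ¬r, u
4. ◇¬(r ∨ q), u
5. ¬□◇¬(r ∨ q), u
6. ¬(r ∨ q), v
7. ¬r, v
8. ¬q, v
9. ¬◇¬(r ∨ q), w
10. r ∨ q, u
11. r ∨ q, v
12. r ∨ q, w
13. q, u
14. q, v
Accessibility: uRu, uRv, uRw, vRu, vRv, vRw, wRu, wRv, wRw
Branch closes: q and ¬q both at v.
Every branch closes (one shown): valid in S5.
S4-tableau for the negation ¬((◇¬(r ∨ q) → □◇¬(r ∨ q)) ∨ r):
1. ¬((◇¬(r ∨ q) → □◇¬(r ∨ q)) ∨ r), u
2. ¬(◇¬(r ∨ q) → □◇¬(r ∨ q)), u
3. ¬r, u
4. ◇¬(r ∨ q), u
5. ¬□◇¬(r ∨ q), u
6. ¬(r ∨ q), v
7. ¬r, v
8. ¬q, v
9. ¬◇¬(r ∨ q), w
10. r ∨ q, w
11. q, w
Accessibility: uRu, uRv, uRw, vRv, wRw
Complete open branch: countermodel on an S4-frame, so not valid in S4, nor in K, T (the same frame is also a K-frame and a T-frame).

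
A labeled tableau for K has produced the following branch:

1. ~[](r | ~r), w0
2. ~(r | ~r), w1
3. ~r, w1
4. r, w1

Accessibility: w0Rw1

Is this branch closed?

Both r and ~r appear at w1.

Yes, closed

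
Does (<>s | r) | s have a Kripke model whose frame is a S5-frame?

1. (<>s | r) | s, 0
2. s, 0   [|-rule on 1 (branches; this branch)]
Accessibility: 0R0

Satisfiable (open branch found)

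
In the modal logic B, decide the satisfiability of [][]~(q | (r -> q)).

1. [][]~(q | (r -> q)), w0
2. []~(q | (r -> q)), w0
3. ~(q | (r -> q)), w0
4. ~q, w0
5. ~(r -> q), w0
6. r, w0
Accessibility: w0Rw0

Satisfiable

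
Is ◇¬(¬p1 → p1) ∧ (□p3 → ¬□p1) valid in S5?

Tableau for the negation ¬(◇¬(¬p1 → p1) ∧ (□p3 → ¬□p1)):
1. ¬(◇¬(¬p1 → p1) ∧ (□p3 → ¬□p1)), u
2. ¬(□p3 → ¬□p1), u
3. □p3, u
4. □p1, u
5. p3, u
6. p1, u
Accessibility: uRu
The negation has an open branch (countermodel exists).

No, not valid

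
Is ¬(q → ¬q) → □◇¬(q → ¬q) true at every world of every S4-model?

Tableau for the negation ¬(¬(q → ¬q) → □◇¬(q → ¬q)):
1. ¬(¬(q → ¬q) → □◇¬(q → ¬q)), w0
2. ¬(q → ¬q), w0
3. ¬□◇¬(q → ¬q), w0
4. q, w0
5. ¬◇¬(q → ¬q), w1
6. q → ¬q, w1
7. ¬q, w1
Accessibility: w0Rw0, w0Rw1, w1Rw1
The negation has an open branch (countermodel exists).

Invalid (countermodel exists)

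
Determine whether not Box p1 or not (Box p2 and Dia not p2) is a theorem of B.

Valid

Tableau for the negation not (not Box p1 or not (Box p2 and Dia not p2)):
1. not (not Box p1 or not (Box p2 and Dia not p2)), w0
2. Box p1, w0   [neg-or-rule on 1]
3. Box p2 and Dia not p2, w0   [neg-or-rule on 1]
4. Box p2, w0   [and-rule on 3]
5. Dia not p2, w0   [and-rule on 3]
6. p1, w0   [Box-rule on 2 via w0Rw0]
7. p2, w0   [Box-rule on 4 via w0Rw0]
8. not p2, w1   [Dia-rule on 5: fresh world w1, w0Rw1]
9. p1, w1   [Box-rule on 2 via w0Rw1]
10. p2, w1   [Box-rule on 4 via w0Rw1]
Accessibility: w0Rw0, w0Rw1, w1Rw0, w1Rw1
Branch closes: p2 and not p2 both at w1.
All branches of the negation close; one closing branch shown above.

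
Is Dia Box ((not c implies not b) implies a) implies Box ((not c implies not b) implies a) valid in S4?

Tableau for the negation not (Dia Box ((not c implies not b) implies a) implies Box ((not c implies not b) implies a)):
1. not (Dia Box ((not c implies not b) implies a) implies Box ((not c implies not b) implies a)), u
2. Dia Box ((not c implies not b) implies a), u
3. not Box ((not c implies not b) implies a), u
4. Box ((not c implies not b) implies a), v
5. (not c implies not b) implies a, v
6. a, v
7. not ((not c implies not b) implies a), w
8. not c implies not b, w
9. not a, w
10. not b, w
Accessibility: uRu, uRv, uRw, vRv, wRw
The negation has an open branch (countermodel exists).

Not valid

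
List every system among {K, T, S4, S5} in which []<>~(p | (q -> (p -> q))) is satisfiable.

K-tableau for the formula:
1. []<>~(p | (q -> (p -> q))), w0
Complete open branch: satisfiable in K.
T-tableau for the formula:
1. []<>~(p | (q -> (p -> q))), w0
2. <>~(p | (q -> (p -> q))), w0
3. ~(p | (q -> (p -> q))), w1
4. ~p, w1
5. ~(q -> (p -> q)), w1
6. q, w1
7. ~(p -> q), w1
8. p, w1
9. ~q, w1
Accessibility: w0Rw0, w0Rw1, w1Rw1
Branch closes: p and ~p both at w1.
Every branch closes (one shown): unsatisfiable in T, hence also in S4, S5 (every S4/S5-frame is a T-frame).

K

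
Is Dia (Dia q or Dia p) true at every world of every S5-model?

No, not valid

Tableau for the negation not Dia (Dia q or Dia p):
1. not Dia (Dia q or Dia p), u
2. not (Dia q or Dia p), u
3. not Dia q, u
4. not Dia p, u
5. not q, u
6. not p, u
Accessibility: uRu
The negation has an open branch (countermodel exists).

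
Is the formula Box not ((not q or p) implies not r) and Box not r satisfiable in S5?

Unsatisfiable (every branch closes)

1. Box not ((not q or p) implies not r) and Box not r, w0
2. Box not ((not q or p) implies not r), w0
3. Box not r, w0
4. not ((not q or p) implies not r), w0
5. not q or p, w0
6. r, w0
7. not r, w0
Accessibility: w0Rw0
Branch closes: r and not r both at w0.
(One branch shown.) All branches close.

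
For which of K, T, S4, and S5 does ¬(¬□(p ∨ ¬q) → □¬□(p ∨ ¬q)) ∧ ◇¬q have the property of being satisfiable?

K, T, S4

S5-tableau for the formula:
1. ¬(¬□(p ∨ ¬q) → □¬□(p ∨ ¬q)) ∧ ◇¬q, w0
2. ¬(¬□(p ∨ ¬q) → □¬□(p ∨ ¬q)), w0
3. ◇¬q, w0
4. ¬□(p ∨ ¬q), w0
5. ¬□¬□(p ∨ ¬q), w0
6. ¬q, w1
7. ¬(p ∨ ¬q), w2
8. ¬p, w2
9. q, w2
10. □(p ∨ ¬q), w3
11. p ∨ ¬q, w0
12. p ∨ ¬q, w1
13. p ∨ ¬q, w2
14. p ∨ ¬q, w3
15. ¬q, w0
16. ¬q, w2
Accessibility: w0Rw0, w0Rw1, w0Rw2, w0Rw3, w1Rw0, w1Rw1, w1Rw2, w1Rw3, w2Rw0, w2Rw1, w2Rw2, w2Rw3, w3Rw0, w3Rw1, w3Rw2, w3Rw3
Branch closes: q and ¬q both at w2.
Every branch closes (one shown): unsatisfiable in S5.
S4-tableau for the formula:
1. ¬(¬□(p ∨ ¬q) → □¬□(p ∨ ¬q)) ∧ ◇¬q, w0
2. ¬(¬□(p ∨ ¬q) → □¬□(p ∨ ¬q)), w0
3. ◇¬q, w0
4. ¬□(p ∨ ¬q), w0
5. ¬□¬□(p ∨ ¬q), w0
6. ¬q, w1
7. ¬(p ∨ ¬q), w2
8. ¬p, w2
9. q, w2
10. □(p ∨ ¬q), w3
11. p ∨ ¬q, w3
12. ¬q, w3
Accessibility: w0Rw0, w0Rw1, w0Rw2, w0Rw3, w1Rw1, w2Rw2, w3Rw3
Complete open branch: satisfiable in S4, hence also in K, T (this S4-model is also a K-model and a T-model).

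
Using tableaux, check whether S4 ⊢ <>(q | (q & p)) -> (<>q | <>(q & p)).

Tableau for the negation ~(<>(q | (q & p)) -> (<>q | <>(q & p))):
1. ~(<>(q | (q & p)) -> (<>q | <>(q & p))), w0
2. <>(q | (q & p)), w0   [~->-rule on 1]
3. ~(<>q | <>(q & p)), w0   [~->-rule on 1]
4. ~<>q, w0   [~|-rule on 3]
5. ~<>(q & p), w0   [~|-rule on 3]
6. ~q, w0   [~<>-rule on 4 via w0Rw0]
7. ~(q & p), w0   [~<>-rule on 5 via w0Rw0]
8. ~p, w0   [~&-rule on 7 (branches; this branch)]
9. q | (q & p), w1   [<>-rule on 2: fresh world w1, w0Rw1]
10. ~q, w1   [~<>-rule on 4 via w0Rw1]
11. ~(q & p), w1   [~<>-rule on 5 via w0Rw1]
12. q & p, w1   [|-rule on 9 (branches; this branch)]
13. q, w1   [&-rule on 12]
14. p, w1   [&-rule on 12]
Accessibility: w0Rw0, w0Rw1, w1Rw1
Branch closes: q and ~q both at w1.
All branches of the negation close; one closing branch shown above.

Valid in S4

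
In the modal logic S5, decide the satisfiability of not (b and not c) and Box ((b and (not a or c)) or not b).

1. not (b and not c) and Box ((b and (not a or c)) or not b), u
2. not (b and not c), u   [and-rule on 1]
3. Box ((b and (not a or c)) or not b), u   [and-rule on 1]
4. (b and (not a or c)) or not b, u   [Box-rule on 3 via uRu]
5. c, u   [neg-and-rule on 2 (branches; this branch)]
6. not b, u   [or-rule on 4 (branches; this branch)]
Accessibility: uRu

Yes, satisfiable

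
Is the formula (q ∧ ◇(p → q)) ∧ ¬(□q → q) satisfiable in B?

Unsatisfiable

1. (q ∧ ◇(p → q)) ∧ ¬(□q → q), u
2. q ∧ ◇(p → q), u   [∧-rule on 1]
3. ¬(□q → q), u   [∧-rule on 1]
4. q, u   [∧-rule on 2]
5. ◇(p → q), u   [∧-rule on 2]
6. □q, u   [¬→-rule on 3]
7. ¬q, u   [¬→-rule on 3]
Accessibility: uRu
Branch closes: q and ¬q both at u.
(One branch shown.) All branches close.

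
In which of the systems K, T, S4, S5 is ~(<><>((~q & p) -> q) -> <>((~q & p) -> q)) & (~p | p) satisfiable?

K, T

T-tableau for the formula:
1. ~(<><>((~q & p) -> q) -> <>((~q & p) -> q)) & (~p | p), 0
2. ~(<><>((~q & p) -> q) -> <>((~q & p) -> q)), 0
3. ~p | p, 0
4. <><>((~q & p) -> q), 0
5. ~<>((~q & p) -> q), 0
6. ~((~q & p) -> q), 0
7. ~q & p, 0
8. ~q, 0
9. p, 0
10. <>((~q & p) -> q), 1
11. ~((~q & p) -> q), 1
12. ~q & p, 1
13. ~q, 1
14. p, 1
15. (~q & p) -> q, 2
16. q, 2
Accessibility: 0R0, 0R1, 1R1, 1R2, 2R2
Complete open branch: satisfiable in T, hence also in K (this T-model is also a K-model).
S4-tableau for the formula:
1. ~(<><>((~q & p) -> q) -> <>((~q & p) -> q)) & (~p | p), 0
2. ~(<><>((~q & p) -> q) -> <>((~q & p) -> q)), 0
3. ~p | p, 0
4. <><>((~q & p) -> q), 0
5. ~<>((~q & p) -> q), 0
6. ~((~q & p) -> q), 0
7. ~q & p, 0
8. ~q, 0
9. p, 0
10. <>((~q & p) -> q), 1
11. ~((~q & p) -> q), 1
12. ~q & p, 1
13. ~q, 1
14. p, 1
15. (~q & p) -> q, 2
16. ~((~q & p) -> q), 2
17. ~q & p, 2
18. ~q, 2
19. p, 2
20. ~(~q & p), 2
21. ~p, 2
Accessibility: 0R0, 0R1, 0R2, 1R1, 1R2, 2R2
Branch closes: p and ~p both at 2.
Every branch closes (one shown): unsatisfiable in S4, hence also in S5 (every S5-frame is an S4-frame).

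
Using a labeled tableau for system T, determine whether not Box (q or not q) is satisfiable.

Unsatisfiable (every branch closes)

1. not Box (q or not q), u
2. not (q or not q), v
3. not q, v
4. q, v
Accessibility: uRu, uRv, vRv
Branch closes: q and not q both at v.
(One branch shown.) All branches close.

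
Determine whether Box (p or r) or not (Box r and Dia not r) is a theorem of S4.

Tableau for the negation not (Box (p or r) or not (Box r and Dia not r)):
1. not (Box (p or r) or not (Box r and Dia not r)), w0
2. not Box (p or r), w0   [neg-or-rule on 1]
3. Box r and Dia not r, w0   [neg-or-rule on 1]
4. Box r, w0   [and-rule on 3]
5. Dia not r, w0   [and-rule on 3]
6. r, w0   [Box-rule on 4 via w0Rw0]
7. not (p or r), w1   [neg-Box-rule on 2: fresh world w1, w0Rw1]
8. not p, w1   [neg-or-rule on 7]
9. not r, w1   [neg-or-rule on 7]
10. r, w1   [Box-rule on 4 via w0Rw1]
Accessibility: w0Rw0, w0Rw1, w1Rw1
Branch closes: r and not r both at w1.
Every branch of the negation's tableau closes; the branch above is one of them.

Yes, valid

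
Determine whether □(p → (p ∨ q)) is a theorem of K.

Yes, valid

Tableau for the negation ¬□(p → (p ∨ q)):
1. ¬□(p → (p ∨ q)), w0
2. ¬(p → (p ∨ q)), w1   [¬□-rule on 1: fresh world w1, w0Rw1]
3. p, w1   [¬→-rule on 2]
4. ¬(p ∨ q), w1   [¬→-rule on 2]
5. ¬p, w1   [¬∨-rule on 4]
6. ¬q, w1   [¬∨-rule on 4]
Accessibility: w0Rw1
Branch closes: p and ¬p both at w1.
All branches of the negation close; one closing branch shown above.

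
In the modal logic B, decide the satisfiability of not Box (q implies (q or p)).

1. not Box (q implies (q or p)), 0
2. not (q implies (q or p)), 1
3. q, 1
4. not (q or p), 1
5. not q, 1
6. not p, 1
Accessibility: 0R0, 0R1, 1R0, 1R1
Branch closes: q and not q both at 1.
(One branch shown.) All branches close.

No, unsatisfiable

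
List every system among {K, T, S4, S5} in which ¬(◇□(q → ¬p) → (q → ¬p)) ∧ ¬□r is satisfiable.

S5-tableau for the formula:
1. ¬(◇□(q → ¬p) → (q → ¬p)) ∧ ¬□r, u
2. ¬(◇□(q → ¬p) → (q → ¬p)), u
3. ¬□r, u
4. ◇□(q → ¬p), u
5. ¬(q → ¬p), u
6. q, u
7. p, u
8. ¬r, v
9. □(q → ¬p), w
10. q → ¬p, u
11. q → ¬p, v
12. q → ¬p, w
13. ¬p, u
Accessibility: uRu, uRv, uRw, vRu, vRv, vRw, wRu, wRv, wRw
Branch closes: p and ¬p both at u.
Every branch closes (one shown): unsatisfiable in S5.
S4-tableau for the formula:
1. ¬(◇□(q → ¬p) → (q → ¬p)) ∧ ¬□r, u
2. ¬(◇□(q → ¬p) → (q → ¬p)), u
3. ¬□r, u
4. ◇□(q → ¬p), u
5. ¬(q → ¬p), u
6. q, u
7. p, u
8. ¬r, v
9. □(q → ¬p), w
10. q → ¬p, w
11. ¬p, w
Accessibility: uRu, uRv, uRw, vRv, wRw
Complete open branch: satisfiable in S4, hence also in K, T (this S4-model is also a K-model and a T-model).

K, T, S4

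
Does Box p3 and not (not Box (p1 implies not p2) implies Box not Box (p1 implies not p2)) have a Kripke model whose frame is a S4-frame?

1. Box p3 and not (not Box (p1 implies not p2) implies Box not Box (p1 implies not p2)), 0
2. Box p3, 0
3. not (not Box (p1 implies not p2) implies Box not Box (p1 implies not p2)), 0
4. not Box (p1 implies not p2), 0
5. not Box not Box (p1 implies not p2), 0
6. p3, 0
7. not (p1 implies not p2), 1
8. p1, 1
9. p2, 1
10. p3, 1
11. Box (p1 implies not p2), 2
12. p3, 2
13. p1 implies not p2, 2
14. not p2, 2
Accessibility: 0R0, 0R1, 0R2, 1R1, 2R2

Satisfiable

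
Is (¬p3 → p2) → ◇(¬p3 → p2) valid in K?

Tableau for the negation ¬((¬p3 → p2) → ◇(¬p3 → p2)):
1. ¬((¬p3 → p2) → ◇(¬p3 → p2)), w0
2. ¬p3 → p2, w0
3. ¬◇(¬p3 → p2), w0
4. p2, w0
The negation has an open branch (countermodel exists).

Invalid (countermodel exists)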